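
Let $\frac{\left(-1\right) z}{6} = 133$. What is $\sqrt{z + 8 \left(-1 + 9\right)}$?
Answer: $i \sqrt{734} \approx 27.092 i$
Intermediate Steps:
$z = -798$ ($z = \left(-6\right) 133 = -798$)
$\sqrt{z + 8 \left(-1 + 9\right)} = \sqrt{-798 + 8 \left(-1 + 9\right)} = \sqrt{-798 + 8 \cdot 8} = \sqrt{-798 + 64} = \sqrt{-734} = i \sqrt{734}$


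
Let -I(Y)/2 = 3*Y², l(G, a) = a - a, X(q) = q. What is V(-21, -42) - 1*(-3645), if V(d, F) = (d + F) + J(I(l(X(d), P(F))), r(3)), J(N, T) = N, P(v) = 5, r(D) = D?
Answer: 3582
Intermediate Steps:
l(G, a) = 0
I(Y) = -6*Y²
V(d, F) = F + d (V(d, F) = (d + F) - 6*0² = (F + d) - 6*0 = (F + d) + 0 = F + d)
V(-21, -42) - 1*(-3645) = (-42 - 21) - 1*(-3645) = -63 + 3645 = 3582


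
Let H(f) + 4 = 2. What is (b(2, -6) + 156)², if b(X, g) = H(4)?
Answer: 23716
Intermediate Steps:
H(f) = -2 (H(f) = -4 + 2 = -2)
b(X, g) = -2
(b(2, -6) + 156)² = (-2 + 156)² = 154² = 23716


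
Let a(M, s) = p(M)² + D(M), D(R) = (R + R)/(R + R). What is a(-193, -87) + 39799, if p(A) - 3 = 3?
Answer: 39836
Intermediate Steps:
p(A) = 6 (p(A) = 3 + 3 = 6)
D(R) = 1 (D(R) = (2*R)/((2*R)) = (2*R)*(1/(2*R)) = 1)
a(M, s) = 37 (a(M, s) = 6² + 1 = 36 + 1 = 37)
a(-193, -87) + 39799 = 37 + 39799 = 39836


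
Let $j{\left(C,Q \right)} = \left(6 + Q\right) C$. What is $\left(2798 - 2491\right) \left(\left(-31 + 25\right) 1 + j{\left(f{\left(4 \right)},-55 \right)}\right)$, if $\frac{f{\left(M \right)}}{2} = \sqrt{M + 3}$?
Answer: $-1842 - 30086 \sqrt{7} \approx -81442.0$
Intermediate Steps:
$f{\left(M \right)} = 2 \sqrt{3 + M}$ ($f{\left(M \right)} = 2 \sqrt{M + 3} = 2 \sqrt{3 + M}$)
$j{\left(C,Q \right)} = C \left(6 + Q\right)$
$\left(2798 - 2491\right) \left(\left(-31 + 25\right) 1 + j{\left(f{\left(4 \right)},-55 \right)}\right) = \left(2798 - 2491\right) \left(\left(-31 + 25\right) 1 + 2 \sqrt{3 + 4} \left(6 - 55\right)\right) = 307 \left(\left(-6\right) 1 + 2 \sqrt{7} \left(-49\right)\right) = 307 \left(-6 - 98 \sqrt{7}\right) = -1842 - 30086 \sqrt{7}$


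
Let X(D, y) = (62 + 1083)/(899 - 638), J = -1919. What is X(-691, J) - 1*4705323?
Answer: -1228088158/261 ≈ -4.7053e+6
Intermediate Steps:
X(D, y) = 1145/261
X(-691, J) - 1*4705323 = 1145/261 - 1*4705323 = 1145/261 - 4705323 = -1228088158/261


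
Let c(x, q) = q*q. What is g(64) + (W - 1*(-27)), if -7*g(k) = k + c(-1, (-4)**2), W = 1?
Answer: -124/7 ≈ -17.714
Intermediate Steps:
c(x, q) = q**2
g(k) = -256/7 - k/7 (g(k) = -(k + ((-4)**2)**2)/7 = -(k + 16**2)/7 = -(k + 256)/7 = -(256 + k)/7 = -256/7 - k/7)
g(64) + (W - 1*(-27)) = (-256/7 - 1/7*64) + (1 - 1*(-27)) = (-256/7 - 64/7) + (1 + 27) = -320/7 + 28 = -124/7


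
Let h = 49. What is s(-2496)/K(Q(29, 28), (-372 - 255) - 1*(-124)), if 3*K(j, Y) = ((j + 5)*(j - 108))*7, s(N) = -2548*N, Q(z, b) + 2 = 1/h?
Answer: -1636060608/199393 ≈ -8205.2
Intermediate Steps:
Q(z, b) = -97/49 (Q(z, b) = -2 + 1/49 = -97/49)
K(j, Y) = 7*(-108 + j)*(5 + j)/3 (K(j, Y) = (((j + 5)*(j - 108))*7)/3 = (((5 + j)*(-108 + j))*7)/3 = (((-108 + j)*(5 + j))*7)/3 = (7*(-108 + j)*(5 + j))/3 = 7*(-108 + j)*(5 + j)/3)
s(-2496)/K(Q(29, 28), (-372 - 255) - 1*(-124)) = (-2548*(-2496))/(-1260 - 721/3*(-97/49) + 7*(-97/49)²/3) = 6359808/(-1260 + 9991/21 + (7/3)*(9409/2401)) = 6359808/(-1260 + 9991/21 + 9409/1029) = 6359808/(-797572/1029) = 6359808*(-1029/797572) = -1636060608/199393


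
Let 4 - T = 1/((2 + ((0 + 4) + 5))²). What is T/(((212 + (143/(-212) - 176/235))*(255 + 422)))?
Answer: 24063060/859384939391 ≈ 2.8000e-5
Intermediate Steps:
T = 483/121 (T = 4 - 1/((2 + ((0 + 4) + 5))²) = 4 - 1/((2 + (4 + 5))²) = 4 - 1/((2 + 9)²) = 4 - 1/(11²) = 4 - 1/121 = 483/121 ≈ 3.9917)
T/(((212 + (143/(-212) - 176/235))*(255 + 422))) = 483/(121*(((212 + (143/(-212) - 176/235))*(255 + 422)))) = 483/(121*(((212 + (143*(-1/212) - 176*1/235))*677))) = 483/(121*(((212 + (-143/212 - 176/235))*677))) = 483/(121*(((212 - 70917/49820)*677))) = 483/(121*(((10490923/49820)*677))) = 483/(121*(7102354871/49820)) = (483/121)*(49820/7102354871) = 24063060/859384939391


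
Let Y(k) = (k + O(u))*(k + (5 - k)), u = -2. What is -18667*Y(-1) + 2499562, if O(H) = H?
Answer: 2779567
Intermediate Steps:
Y(k) = -10 + 5*k (Y(k) = (k - 2)*(k + (5 - k)) = (-2 + k)*5 = -10 + 5*k)
-18667*Y(-1) + 2499562 = -18667*(-10 + 5*(-1)) + 2499562 = -18667*(-10 - 5) + 2499562 = -18667*(-15) + 2499562 = 280005 + 2499562 = 2779567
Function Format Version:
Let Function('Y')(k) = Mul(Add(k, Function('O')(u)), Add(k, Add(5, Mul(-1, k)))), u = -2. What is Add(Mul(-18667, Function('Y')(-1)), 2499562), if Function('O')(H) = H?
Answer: 2779567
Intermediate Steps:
Function('Y')(k) = Add(-10, Mul(5, k)) (Function('Y')(k) = Mul(Add(k, -2), Add(k, Add(5, Mul(-1, k)))) = Mul(Add(-2, k), 5) = Add(-10, Mul(5, k)))
Add(Mul(-18667, Function('Y')(-1)), 2499562) = Add(Mul(-18667, Add(-10, Mul(5, -1))), 2499562) = Add(Mul(-18667, Add(-10, -5)), 2499562) = Add(Mul(-18667, -15), 2499562) = Add(280005, 2499562) = 2779567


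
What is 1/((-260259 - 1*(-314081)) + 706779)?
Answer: 1/760601 ≈ 1.3147e-6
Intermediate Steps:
1/((-260259 - 1*(-314081)) + 706779) = 1/((-260259 + 314081) + 706779) = 1/(53822 + 706779) = 1/760601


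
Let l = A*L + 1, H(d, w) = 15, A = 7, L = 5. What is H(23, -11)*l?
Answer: 540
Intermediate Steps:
l = 36 (l = 7*5 + 1 = 35 + 1 = 36)
H(23, -11)*l = 15*36 = 540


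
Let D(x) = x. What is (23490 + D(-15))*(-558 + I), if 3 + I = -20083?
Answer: -484617900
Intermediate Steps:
I = -20086 (I = -3 - 20083 = -20086)
(23490 + D(-15))*(-558 + I) = (23490 - 15)*(-558 - 20086) = 23475*(-20644) = -484617900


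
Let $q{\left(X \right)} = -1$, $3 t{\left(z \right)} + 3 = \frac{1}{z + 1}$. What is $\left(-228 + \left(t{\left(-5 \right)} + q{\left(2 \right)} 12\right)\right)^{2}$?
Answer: $\frac{8369449}{144} \approx 58121.0$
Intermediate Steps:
$t{\left(z \right)} = -1 + \frac{1}{3 \left(1 + z\right)}$ ($t{\left(z \right)} = -1 + \frac{1}{3 \left(z + 1\right)} = -1 + \frac{1}{3 \left(1 + z\right)}$)
$\left(-228 + \left(t{\left(-5 \right)} + q{\left(2 \right)} 12\right)\right)^{2} = \left(-228 - \left(12 - \frac{- \frac{2}{3} - -5}{1 - 5}\right)\right)^{2} = \left(-228 - \left(12 - \frac{- \frac{2}{3} + 5}{-4}\right)\right)^{2} = \left(-228 - \frac{157}{12}\right)^{2} = \left(- \frac{2893}{12}\right)^{2} = \frac{8369449}{144}$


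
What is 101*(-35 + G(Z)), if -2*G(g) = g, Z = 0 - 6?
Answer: -3232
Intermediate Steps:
Z = -6
G(g) = -g/2
101*(-35 + G(Z)) = 101*(-35 - 1/2*(-6)) = 101*(-35 + 3) = 101*(-32) = -3232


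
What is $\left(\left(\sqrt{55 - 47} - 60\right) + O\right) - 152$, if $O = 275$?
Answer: $63 + 2 \sqrt{2} \approx 65.828$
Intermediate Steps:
$\left(\left(\sqrt{55 - 47} - 60\right) + O\right) - 152 = \left(\left(\sqrt{55 - 47} - 60\right) + 275\right) - 152 = \left(\left(\sqrt{8} - 60\right) + 275\right) - 152 = \left(\left(2 \sqrt{2} - 60\right) + 275\right) - 152 = \left(\left(-60 + 2 \sqrt{2}\right) + 275\right) - 152 = \left(215 + 2 \sqrt{2}\right) - 152 = 63 + 2 \sqrt{2}$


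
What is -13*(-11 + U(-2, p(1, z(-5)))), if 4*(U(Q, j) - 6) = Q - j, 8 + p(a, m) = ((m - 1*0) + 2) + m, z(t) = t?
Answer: 39/2 ≈ 19.500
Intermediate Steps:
p(a, m) = -6 + 2*m (p(a, m) = -8 + (((m - 1*0) + 2) + m) = -8 + (((m + 0) + 2) + m) = -8 + ((m + 2) + m) = -8 + ((2 + m) + m) = -8 + (2 + 2*m) = -6 + 2*m)
U(Q, j) = 6 - j/4 + Q/4 (U(Q, j) = 6 + (Q - j)/4 = 6 + (-j/4 + Q/4) = 6 - j/4 + Q/4)
-13*(-11 + U(-2, p(1, z(-5)))) = -13*(-11 + (6 - (-6 + 2*(-5))/4 + (1/4)*(-2))) = -13*(-11 + (6 - (-6 - 10)/4 - 1/2)) = -13*(-11 + (6 - 1/4*(-16) - 1/2)) = -13*(-11 + (6 + 4 - 1/2)) = -13*(-11 + 19/2) = -13*(-3/2) = 39/2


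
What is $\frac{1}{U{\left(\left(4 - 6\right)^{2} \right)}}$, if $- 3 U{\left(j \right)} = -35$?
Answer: $\frac{3}{35} \approx 0.085714$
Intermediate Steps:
$U{\left(j \right)} = \frac{35}{3}$ ($U{\left(j \right)} = \left(- \frac{1}{3}\right) \left(-35\right) = \frac{35}{3}$)
$\frac{1}{U{\left(\left(4 - 6\right)^{2} \right)}} = \frac{1}{\frac{35}{3}} = \frac{3}{35}$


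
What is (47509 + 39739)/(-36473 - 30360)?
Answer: -87248/66833 ≈ -1.3055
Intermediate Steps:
(47509 + 39739)/(-36473 - 30360) = 87248/(-66833) = 87248*(-1/66833) = -87248/66833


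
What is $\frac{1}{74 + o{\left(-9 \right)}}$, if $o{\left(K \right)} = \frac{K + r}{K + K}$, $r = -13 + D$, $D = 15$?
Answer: $\frac{18}{1339} \approx 0.013443$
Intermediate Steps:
$r = 2$ ($r = -13 + 15 = 2$)
$o{\left(K \right)} = \frac{2 + K}{2 K}$ ($o{\left(K \right)} = \frac{K + 2}{K + K} = \frac{2 + K}{2 K}$)
$\frac{1}{74 + o{\left(-9 \right)}} = \frac{1}{74 + \frac{2 - 9}{2 \left(-9\right)}} = \frac{1}{74 + \frac{1}{2} \left(- \frac{1}{9}\right) \left(-7\right)} = \frac{1}{74 + \frac{7}{18}} = \frac{1}{\frac{1339}{18}} = \frac{18}{1339}$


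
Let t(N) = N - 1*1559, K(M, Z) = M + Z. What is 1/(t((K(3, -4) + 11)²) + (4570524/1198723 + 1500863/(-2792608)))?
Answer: -36786411424/53550884565543 ≈ -0.00068694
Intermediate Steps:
t(N) = -1559 + N (t(N) = N - 1559 = -1559 + N)
1/(t((K(3, -4) + 11)²) + (4570524/1198723 + 1500863/(-2792608))) = 1/((-1559 + ((3 - 4) + 11)²) + (4570524/1198723 + 1500863/(-2792608))) = 1/((-1559 + (-1 + 11)²) + (4570524*(1/1198723) + 1500863*(-1/2792608))) = 1/((-1559 + 10²) + (4570524/1198723 - 16493/30688)) = 1/((-1559 + 100) + 120489702073/36786411424) = 1/(-1459 + 120489702073/36786411424) = 1/(-53550884565543/36786411424) = -36786411424/53550884565543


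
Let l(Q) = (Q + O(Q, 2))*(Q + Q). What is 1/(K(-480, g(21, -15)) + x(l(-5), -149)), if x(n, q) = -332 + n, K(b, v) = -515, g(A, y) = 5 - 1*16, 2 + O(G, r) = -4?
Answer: -1/737 ≈ -0.0013569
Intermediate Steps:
O(G, r) = -6 (O(G, r) = -2 - 4 = -6)
g(A, y) = -11 (g(A, y) = 5 - 16 = -11)
l(Q) = 2*Q*(-6 + Q) (l(Q) = (Q - 6)*(Q + Q) = (-6 + Q)*(2*Q) = 2*Q*(-6 + Q))
1/(K(-480, g(21, -15)) + x(l(-5), -149)) = 1/(-515 + (-332 + 2*(-5)*(-6 - 5))) = 1/(-515 + (-332 + 2*(-5)*(-11))) = 1/(-515 + (-332 + 110)) = 1/(-515 - 222) = 1/(-737) = -1/737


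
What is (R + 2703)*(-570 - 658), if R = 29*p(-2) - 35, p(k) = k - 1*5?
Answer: -3027020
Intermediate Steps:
p(k) = -5 + k (p(k) = k - 5 = -5 + k)
R = -238 (R = 29*(-5 - 2) - 35 = 29*(-7) - 35 = -203 - 35 = -238)
(R + 2703)*(-570 - 658) = (-238 + 2703)*(-570 - 658) = 2465*(-1228) = -3027020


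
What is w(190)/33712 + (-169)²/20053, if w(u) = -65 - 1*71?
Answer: 120015153/84503342 ≈ 1.4202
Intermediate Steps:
w(u) = -136 (w(u) = -65 - 71 = -136)
w(190)/33712 + (-169)²/20053 = -136/33712 + (-169)²/20053 = -136*1/33712 + 28561*(1/20053) = -17/4214 + 28561/20053 = 120015153/84503342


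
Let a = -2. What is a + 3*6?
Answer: 16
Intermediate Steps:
a + 3*6 = -2 + 3*6 = -2 + 18 = 16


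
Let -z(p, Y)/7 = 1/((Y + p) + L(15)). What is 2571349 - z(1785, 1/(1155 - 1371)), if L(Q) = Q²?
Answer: 1116374312003/434159 ≈ 2.5713e+6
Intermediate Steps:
z(p, Y) = -7/(225 + Y + p) (z(p, Y) = -7/((Y + p) + 15²) = -7/((Y + p) + 225) = -7/(225 + Y + p))
2571349 - z(1785, 1/(1155 - 1371)) = 2571349 - (-7)/(225 + 1/(1155 - 1371) + 1785) = 2571349 - (-7)/(225 + 1/(-216) + 1785) = 2571349 - (-7)/(225 - 1/216 + 1785) = 2571349 - (-7)/434159/216 = 2571349 - (-7)*216/434159 = 2571349 - 1*(-1512/434159) = 2571349 + 1512/434159 = 1116374312003/434159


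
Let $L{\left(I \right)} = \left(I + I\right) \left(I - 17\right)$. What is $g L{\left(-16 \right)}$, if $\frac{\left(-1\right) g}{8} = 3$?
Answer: $-25344$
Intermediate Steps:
$L{\left(I \right)} = 2 I \left(-17 + I\right)$
$g = -24$ ($g = \left(-8\right) 3 = -24$)
$g L{\left(-16 \right)} = - 24 \cdot 2 \left(-16\right) \left(-17 - 16\right) = - 24 \cdot 2 \left(-16\right) \left(-33\right) = \left(-24\right) 1056 = -25344$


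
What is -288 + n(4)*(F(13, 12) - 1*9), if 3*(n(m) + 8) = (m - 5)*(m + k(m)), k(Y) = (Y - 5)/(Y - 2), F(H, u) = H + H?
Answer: -2663/6 ≈ -443.83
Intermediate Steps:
F(H, u) = 2*H
k(Y) = (-5 + Y)/(-2 + Y)
n(m) = -8 + (-5 + m)*(m + (-5 + m)/(-2 + m))/3 (n(m) = -8 + ((m - 5)*(m + (-5 + m)/(-2 + m)))/3 = -8 + ((-5 + m)*(m + (-5 + m)/(-2 + m)))/3 = -8 + (-5 + m)*(m + (-5 + m)/(-2 + m))/3)
-288 + n(4)*(F(13, 12) - 1*9) = -288 + ((73 + 4**3 - 24*4 - 6*4**2)/(3*(-2 + 4)))*(2*13 - 1*9) = -288 + ((1/3)*(73 + 64 - 96 - 6*16)/2)*(26 - 9) = -288 + ((1/3)*(1/2)*(73 + 64 - 96 - 96))*17 = -288 + ((1/3)*(1/2)*(-55))*17 = -288 - 55/6*17 = -288 - 935/6 = -2663/6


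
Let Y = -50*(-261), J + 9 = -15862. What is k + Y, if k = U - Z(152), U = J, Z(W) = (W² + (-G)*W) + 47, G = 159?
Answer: -1804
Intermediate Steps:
J = -15871 (J = -9 - 15862 = -15871)
Y = 13050
Z(W) = 47 + W² - 159*W (Z(W) = (W² + (-1*159)*W) + 47 = (W² - 159*W) + 47 = 47 + W² - 159*W)
U = -15871
k = -14854 (k = -15871 - (47 + 152² - 159*152) = -15871 - (47 + 23104 - 24168) = -15871 - 1*(-1017) = -15871 + 1017 = -14854)
k + Y = -14854 + 13050 = -1804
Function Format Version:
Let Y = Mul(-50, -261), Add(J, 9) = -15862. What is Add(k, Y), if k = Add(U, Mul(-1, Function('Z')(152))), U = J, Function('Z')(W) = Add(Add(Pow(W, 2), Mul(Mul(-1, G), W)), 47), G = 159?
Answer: -1804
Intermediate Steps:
J = -15871 (J = Add(-9, -15862) = -15871)
Y = 13050
Function('Z')(W) = Add(47, Pow(W, 2), Mul(-159, W)) (Function('Z')(W) = Add(Add(Pow(W, 2), Mul(Mul(-1, 159), W)), 47) = Add(Add(Pow(W, 2), Mul(-159, W)), 47) = Add(47, Pow(W, 2), Mul(-159, W)))
U = -15871
k = -14854 (k = Add(-15871, Mul(-1, Add(47, Pow(152, 2), Mul(-159, 152)))) = Add(-15871, Mul(-1, Add(47, 23104, -24168))) = Add(-15871, Mul(-1, -1017)) = Add(-15871, 1017) = -14854)
Add(k, Y) = Add(-14854, 13050) = -1804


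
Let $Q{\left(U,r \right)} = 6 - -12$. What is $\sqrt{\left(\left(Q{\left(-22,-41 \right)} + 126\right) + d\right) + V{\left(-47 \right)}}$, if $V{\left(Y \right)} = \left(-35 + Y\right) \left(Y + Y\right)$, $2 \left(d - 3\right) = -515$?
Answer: $\frac{\sqrt{30390}}{2} \approx 87.164$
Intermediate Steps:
$Q{\left(U,r \right)} = 18$ ($Q{\left(U,r \right)} = 6 + 12 = 18$)
$d = - \frac{509}{2}$ ($d = 3 + \frac{1}{2} \left(-515\right) = 3 - \frac{515}{2} = - \frac{509}{2} \approx -254.5$)
$V{\left(Y \right)} = 2 Y \left(-35 + Y\right)$ ($V{\left(Y \right)} = \left(-35 + Y\right) 2 Y = 2 Y \left(-35 + Y\right)$)
$\sqrt{\left(\left(Q{\left(-22,-41 \right)} + 126\right) + d\right) + V{\left(-47 \right)}} = \sqrt{\left(\left(18 + 126\right) - \frac{509}{2}\right) + 2 \left(-47\right) \left(-35 - 47\right)} = \sqrt{\left(144 - \frac{509}{2}\right) + 2 \left(-47\right) \left(-82\right)} = \sqrt{- \frac{221}{2} + 7708} = \sqrt{\frac{15195}{2}} = \frac{\sqrt{30390}}{2}$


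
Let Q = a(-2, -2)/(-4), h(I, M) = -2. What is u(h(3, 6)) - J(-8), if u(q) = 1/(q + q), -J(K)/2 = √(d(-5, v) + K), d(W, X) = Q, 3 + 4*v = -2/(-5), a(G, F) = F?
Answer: -¼ + I*√30 ≈ -0.25 + 5.4772*I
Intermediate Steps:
Q = ½ (Q = -2/(-4) = -2*(-¼) = ½ ≈ 0.50000)
v = -13/20 (v = -¾ + (-2/(-5))/4 = -¾ + (-2*(-⅕))/4 = -¾ + (¼)*(⅖) = -¾ + ⅒ = -13/20 ≈ -0.65000)
d(W, X) = ½
J(K) = -2*√(½ + K)
u(q) = 1/(2*q)
u(h(3, 6)) - J(-8) = (½)/(-2) - (-1)*√(2 + 4*(-8)) = (½)*(-½) - (-1)*√(2 - 32) = -¼ - (-1)*√(-30) = -¼ - (-1)*I*√30 = -¼ + I*√30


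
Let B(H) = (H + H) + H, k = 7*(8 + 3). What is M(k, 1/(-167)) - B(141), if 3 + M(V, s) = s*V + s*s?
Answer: -11893572/27889 ≈ -426.46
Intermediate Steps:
k = 77 (k = 7*11 = 77)
B(H) = 3*H (B(H) = 2*H + H = 3*H)
M(V, s) = -3 + s² + V*s (M(V, s) = -3 + (s*V + s*s) = -3 + (V*s + s²) = -3 + (s² + V*s) = -3 + s² + V*s)
M(k, 1/(-167)) - B(141) = (-3 + (1/(-167))² + 77/(-167)) - 3*141 = (-3 + (-1/167)² + 77*(-1/167)) - 1*423 = (-3 + 1/27889 - 77/167) - 423 = -96525/27889 - 423 = -11893572/27889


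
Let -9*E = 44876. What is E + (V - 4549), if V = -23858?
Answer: -300539/9 ≈ -33393.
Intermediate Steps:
E = -44876/9 (E = -⅑*44876 = -44876/9 ≈ -4986.2)
E + (V - 4549) = -44876/9 + (-23858 - 4549) = -44876/9 - 28407 = -300539/9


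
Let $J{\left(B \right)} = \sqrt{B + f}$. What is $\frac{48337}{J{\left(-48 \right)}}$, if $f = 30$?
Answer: $- \frac{48337 i \sqrt{2}}{6} \approx - 11393.0 i$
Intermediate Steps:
$J{\left(B \right)} = \sqrt{30 + B}$ ($J{\left(B \right)} = \sqrt{B + 30} = \sqrt{30 + B}$)
$\frac{48337}{J{\left(-48 \right)}} = \frac{48337}{\sqrt{30 - 48}} = \frac{48337}{\sqrt{-18}} = \frac{48337}{3 i \sqrt{2}} = 48337 \left(- \frac{i \sqrt{2}}{6}\right) = - \frac{48337 i \sqrt{2}}{6}$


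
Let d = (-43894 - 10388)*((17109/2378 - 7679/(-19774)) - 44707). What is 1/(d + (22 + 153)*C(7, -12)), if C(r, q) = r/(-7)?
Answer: 11755643/28523581549280983 ≈ 4.1214e-10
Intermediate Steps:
C(r, q) = -r/7 (C(r, q) = r*(-1/7) = -r/7)
d = 28523583606518508/11755643 (d = -54282*((17109*(1/2378) - 7679*(-1/19774)) - 44707) = -54282*((17109/2378 + 7679/19774) - 44707) = -54282*(89143507/11755643 - 44707) = -54282*(-525470388094/11755643) = 28523583606518508/11755643 ≈ 2.4264e+9)
1/(d + (22 + 153)*C(7, -12)) = 1/(28523583606518508/11755643 + (22 + 153)*(-1/7*7)) = 1/(28523583606518508/11755643 + 175*(-1)) = 1/(28523583606518508/11755643 - 175) = 1/(28523581549280983/11755643) = 11755643/28523581549280983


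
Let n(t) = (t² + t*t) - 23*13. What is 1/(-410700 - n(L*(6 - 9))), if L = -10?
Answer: -1/412201 ≈ -2.4260e-6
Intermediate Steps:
n(t) = -299 + 2*t² (n(t) = (t² + t²) - 299 = 2*t² - 299 = -299 + 2*t²)
1/(-410700 - n(L*(6 - 9))) = 1/(-410700 - (-299 + 2*(-10*(6 - 9))²)) = 1/(-410700 - (-299 + 2*(-10*(-3))²)) = 1/(-410700 - (-299 + 2*30²)) = 1/(-410700 - (-299 + 2*900)) = 1/(-410700 - (-299 + 1800)) = 1/(-410700 - 1*1501) = 1/(-410700 - 1501) = 1/(-412201) = -1/412201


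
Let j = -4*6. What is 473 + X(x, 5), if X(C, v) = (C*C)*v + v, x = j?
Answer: 3358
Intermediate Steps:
j = -24
x = -24
X(C, v) = v + v*C² (X(C, v) = C²*v + v = v*C² + v = v + v*C²)
473 + X(x, 5) = 473 + 5*(1 + (-24)²) = 473 + 5*(1 + 576) = 473 + 5*577 = 473 + 2885 = 3358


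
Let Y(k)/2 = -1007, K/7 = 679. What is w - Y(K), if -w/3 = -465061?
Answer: 1397197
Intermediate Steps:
K = 4753 (K = 7*679 = 4753)
w = 1395183 (w = -3*(-465061) = 1395183)
Y(k) = -2014 (Y(k) = 2*(-1007) = -2014)
w - Y(K) = 1395183 - 1*(-2014) = 1395183 + 2014 = 1397197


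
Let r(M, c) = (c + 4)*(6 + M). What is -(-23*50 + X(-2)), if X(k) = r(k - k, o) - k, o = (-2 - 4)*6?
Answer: 1340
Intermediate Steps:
o = -36 (o = -6*6 = -36)
r(M, c) = (4 + c)*(6 + M)
X(k) = -192 - k (X(k) = (24 + 4*(k - k) + 6*(-36) + (k - k)*(-36)) - k = (24 + 4*0 - 216 + 0*(-36)) - k = (24 + 0 - 216 + 0) - k = -192 - k)
-(-23*50 + X(-2)) = -(-23*50 + (-192 - 1*(-2))) = -(-1150 + (-192 + 2)) = -(-1150 - 190) = -1*(-1340) = 1340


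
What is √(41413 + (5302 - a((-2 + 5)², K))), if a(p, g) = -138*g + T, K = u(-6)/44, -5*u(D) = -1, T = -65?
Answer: √566045590/110 ≈ 216.29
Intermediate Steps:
u(D) = ⅕ (u(D) = -⅕*(-1) = ⅕)
K = 1/220 (K = (⅕)/44 = (⅕)*(1/44) = 1/220 ≈ 0.0045455)
a(p, g) = -65 - 138*g (a(p, g) = -138*g - 65 = -65 - 138*g)
√(41413 + (5302 - a((-2 + 5)², K))) = √(41413 + (5302 - (-65 - 138*1/220))) = √(41413 + (5302 - (-65 - 69/110))) = √(41413 + (5302 - 1*(-7219/110))) = √(41413 + (5302 + 7219/110)) = √(41413 + 590439/110) = √(5145869/110) = √566045590/110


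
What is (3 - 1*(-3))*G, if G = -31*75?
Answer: -13950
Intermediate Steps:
G = -2325
(3 - 1*(-3))*G = (3 - 1*(-3))*(-2325) = (3 + 3)*(-2325) = 6*(-2325) = -13950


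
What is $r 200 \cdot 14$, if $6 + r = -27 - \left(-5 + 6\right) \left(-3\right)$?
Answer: $-84000$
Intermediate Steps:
$r = -30$ ($r = -6 - \left(27 + \left(-5 + 6\right) \left(-3\right)\right) = -6 - \left(27 + 1 \left(-3\right)\right) = -6 - 24 = -30$)
$r 200 \cdot 14 = \left(-30\right) 200 \cdot 14 = \left(-6000\right) 14 = -84000$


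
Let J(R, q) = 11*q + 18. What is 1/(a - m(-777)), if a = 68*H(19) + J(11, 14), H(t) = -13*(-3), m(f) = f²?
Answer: -1/600905 ≈ -1.6642e-6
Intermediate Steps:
J(R, q) = 18 + 11*q
H(t) = 39
a = 2824 (a = 68*39 + (18 + 11*14) = 2652 + (18 + 154) = 2652 + 172 = 2824)
1/(a - m(-777)) = 1/(2824 - 1*(-777)²) = 1/(2824 - 1*603729) = 1/(2824 - 603729) = 1/(-600905) = -1/600905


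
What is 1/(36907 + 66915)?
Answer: 1/103822 ≈ 9.6319e-6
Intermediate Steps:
1/(36907 + 66915) = 1/103822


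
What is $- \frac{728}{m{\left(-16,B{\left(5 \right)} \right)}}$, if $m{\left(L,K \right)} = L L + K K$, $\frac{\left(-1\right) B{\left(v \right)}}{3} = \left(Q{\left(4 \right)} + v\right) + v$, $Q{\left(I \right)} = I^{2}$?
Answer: $- \frac{182}{1585} \approx -0.11483$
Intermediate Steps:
$B{\left(v \right)} = -48 - 6 v$ ($B{\left(v \right)} = - 3 \left(\left(4^{2} + v\right) + v\right) = - 3 \left(\left(16 + v\right) + v\right) = - 3 \left(16 + 2 v\right) = -48 - 6 v$)
$m{\left(L,K \right)} = K^{2} + L^{2}$ ($m{\left(L,K \right)} = L^{2} + K^{2} = K^{2} + L^{2}$)
$- \frac{728}{m{\left(-16,B{\left(5 \right)} \right)}} = - \frac{728}{\left(-48 - 30\right)^{2} + \left(-16\right)^{2}} = - \frac{728}{\left(-48 - 30\right)^{2} + 256} = - \frac{728}{\left(-78\right)^{2} + 256} = - \frac{728}{6084 + 256} = - \frac{728}{6340} = \left(-728\right) \frac{1}{6340} = - \frac{182}{1585}$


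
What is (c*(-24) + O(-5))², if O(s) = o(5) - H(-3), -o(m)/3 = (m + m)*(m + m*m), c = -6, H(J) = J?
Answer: 567009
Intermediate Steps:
o(m) = -6*m*(m + m²) (o(m) = -3*(m + m)*(m + m*m) = -3*2*m*(m + m²) = -6*m*(m + m²))
O(s) = -897 (O(s) = 6*5²*(-1 - 1*5) - 1*(-3) = 6*25*(-1 - 5) + 3 = 6*25*(-6) + 3 = -900 + 3 = -897)
(c*(-24) + O(-5))² = (-6*(-24) - 897)² = (144 - 897)² = (-753)² = 567009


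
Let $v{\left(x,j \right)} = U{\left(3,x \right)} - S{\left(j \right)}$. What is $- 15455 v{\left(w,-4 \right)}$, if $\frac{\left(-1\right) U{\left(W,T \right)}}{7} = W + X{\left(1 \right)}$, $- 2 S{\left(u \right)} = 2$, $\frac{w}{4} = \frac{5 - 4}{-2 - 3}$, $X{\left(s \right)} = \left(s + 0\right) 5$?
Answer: $850025$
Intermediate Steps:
$X{\left(s \right)} = 5 s$ ($X{\left(s \right)} = s 5 = 5 s$)
$w = - \frac{4}{5}$ ($w = 4 \frac{5 - 4}{-2 - 3} = 4 \cdot 1 \frac{1}{-5} = 4 \cdot 1 \left(- \frac{1}{5}\right) = 4 \left(- \frac{1}{5}\right) = - \frac{4}{5} \approx -0.8$)
$S{\left(u \right)} = -1$ ($S{\left(u \right)} = \left(- \frac{1}{2}\right) 2 = -1$)
$U{\left(W,T \right)} = -35 - 7 W$ ($U{\left(W,T \right)} = - 7 \left(W + 5 \cdot 1\right) = - 7 \left(W + 5\right) = - 7 \left(5 + W\right) = -35 - 7 W$)
$v{\left(x,j \right)} = -55$ ($v{\left(x,j \right)} = \left(-35 - 21\right) - -1 = \left(-35 - 21\right) + 1 = -56 + 1 = -55$)
$- 15455 v{\left(w,-4 \right)} = \left(-15455\right) \left(-55\right) = 850025$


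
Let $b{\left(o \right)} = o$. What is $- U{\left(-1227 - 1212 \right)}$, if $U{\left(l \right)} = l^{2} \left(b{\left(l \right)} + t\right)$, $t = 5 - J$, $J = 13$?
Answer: $14556520287$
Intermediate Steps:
$t = -8$ ($t = 5 - 13 = -8$)
$U{\left(l \right)} = l^{2} \left(-8 + l\right)$ ($U{\left(l \right)} = l^{2} \left(l - 8\right) = l^{2} \left(-8 + l\right)$)
$- U{\left(-1227 - 1212 \right)} = - \left(-1227 - 1212\right)^{2} \left(-8 - 2439\right) = - \left(-2439\right)^{2} \left(-8 - 2439\right) = - 5948721 \left(-2447\right) = \left(-1\right) \left(-14556520287\right) = 14556520287$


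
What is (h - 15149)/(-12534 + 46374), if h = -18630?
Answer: -33779/33840 ≈ -0.99820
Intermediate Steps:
(h - 15149)/(-12534 + 46374) = (-18630 - 15149)/(-12534 + 46374) = -33779/33840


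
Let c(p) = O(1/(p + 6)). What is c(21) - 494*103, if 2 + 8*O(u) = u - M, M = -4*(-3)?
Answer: -10990889/216 ≈ -50884.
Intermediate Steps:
M = 12
O(u) = -7/4 + u/8 (O(u) = -¼ + (u - 1*12)/8 = -¼ + (u - 12)/8 = -¼ + (-12 + u)/8 = -¼ + (-3/2 + u/8) = -7/4 + u/8)
c(p) = -7/4 + 1/(8*(6 + p)) (c(p) = -7/4 + 1/(8*(p + 6)) = -7/4 + 1/(8*(6 + p)))
c(21) - 494*103 = (-83 - 14*21)/(8*(6 + 21)) - 494*103 = (⅛)*(-83 - 294)/27 - 50882 = (⅛)*(1/27)*(-377) - 50882 = -377/216 - 50882 = -10990889/216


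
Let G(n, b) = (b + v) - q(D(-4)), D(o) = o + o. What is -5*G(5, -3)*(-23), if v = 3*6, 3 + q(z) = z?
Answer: 2990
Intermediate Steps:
D(o) = 2*o
q(z) = -3 + z
v = 18
G(n, b) = 29 + b (G(n, b) = (b + 18) - (-3 + 2*(-4)) = (18 + b) - (-3 - 8) = (18 + b) - 1*(-11) = (18 + b) + 11 = 29 + b)
-5*G(5, -3)*(-23) = -5*(29 - 3)*(-23) = -5*26*(-23) = -130*(-23) = 2990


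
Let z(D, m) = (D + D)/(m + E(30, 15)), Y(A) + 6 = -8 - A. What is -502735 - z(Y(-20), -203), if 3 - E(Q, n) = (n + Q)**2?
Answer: -1118585363/2225 ≈ -5.0274e+5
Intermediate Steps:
E(Q, n) = 3 - (Q + n)**2 (E(Q, n) = 3 - (n + Q)**2 = 3 - (Q + n)**2)
Y(A) = -14 - A (Y(A) = -6 + (-8 - A) = -14 - A)
z(D, m) = 2*D/(-2022 + m) (z(D, m) = (D + D)/(m + (3 - (30 + 15)**2)) = (2*D)/(m + (3 - 1*45**2)) = (2*D)/(m + (3 - 1*2025)) = (2*D)/(m + (3 - 2025)) = (2*D)/(m - 2022) = (2*D)/(-2022 + m) = 2*D/(-2022 + m))
-502735 - z(Y(-20), -203) = -502735 - 2*(-14 - 1*(-20))/(-2022 - 203) = -502735 - 2*(-14 + 20)/(-2225) = -502735 - 2*6*(-1)/2225 = -502735 - 1*(-12/2225) = -502735 + 12/2225 = -1118585363/2225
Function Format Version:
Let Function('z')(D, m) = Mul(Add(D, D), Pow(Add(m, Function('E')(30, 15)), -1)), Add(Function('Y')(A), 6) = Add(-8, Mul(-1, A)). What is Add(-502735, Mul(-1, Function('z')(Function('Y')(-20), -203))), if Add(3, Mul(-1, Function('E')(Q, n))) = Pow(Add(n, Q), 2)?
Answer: Rational(-1118585363, 2225) ≈ -5.0274e+5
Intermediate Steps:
Function('E')(Q, n) = Add(3, Mul(-1, Pow(Add(Q, n), 2))) (Function('E')(Q, n) = Add(3, Mul(-1, Pow(Add(n, Q), 2))) = Add(3, Mul(-1, Pow(Add(Q, n), 2))))
Function('Y')(A) = Add(-14, Mul(-1, A)) (Function('Y')(A) = Add(-6, Add(-8, Mul(-1, A))) = Add(-14, Mul(-1, A)))
Function('z')(D, m) = Mul(2, D, Pow(Add(-2022, m), -1)) (Function('z')(D, m) = Mul(Add(D, D), Pow(Add(m, Add(3, Mul(-1, Pow(Add(30, 15), 2)))), -1)) = Mul(Mul(2, D), Pow(Add(m, Add(3, Mul(-1, Pow(45, 2)))), -1)) = Mul(Mul(2, D), Pow(Add(m, Add(3, Mul(-1, 2025))), -1)) = Mul(Mul(2, D), Pow(Add(m, Add(3, -2025)), -1)) = Mul(Mul(2, D), Pow(Add(m, -2022), -1)) = Mul(Mul(2, D), Pow(Add(-2022, m), -1)) = Mul(2, D, Pow(Add(-2022, m), -1)))
Add(-502735, Mul(-1, Function('z')(Function('Y')(-20), -203))) = Add(-502735, Mul(-1, Mul(2, Add(-14, Mul(-1, -20)), Pow(Add(-2022, -203), -1)))) = Add(-502735, Mul(-1, Mul(2, Add(-14, 20), Pow(-2225, -1)))) = Add(-502735, Mul(-1, Mul(2, 6, Rational(-1, 2225)))) = Add(-502735, Mul(-1, Rational(-12, 2225))) = Add(-502735, Rational(12, 2225)) = Rational(-1118585363, 2225)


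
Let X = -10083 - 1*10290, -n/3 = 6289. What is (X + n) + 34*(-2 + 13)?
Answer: -38866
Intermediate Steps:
n = -18867 (n = -3*6289 = -18867)
X = -20373 (X = -10083 - 10290 = -20373)
(X + n) + 34*(-2 + 13) = (-20373 - 18867) + 34*(-2 + 13) = -39240 + 34*11 = -39240 + 374 = -38866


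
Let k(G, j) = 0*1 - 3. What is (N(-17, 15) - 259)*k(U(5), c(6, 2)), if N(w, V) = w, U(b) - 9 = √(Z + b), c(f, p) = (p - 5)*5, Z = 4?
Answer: 828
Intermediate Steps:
c(f, p) = -25 + 5*p (c(f, p) = (-5 + p)*5 = -25 + 5*p)
U(b) = 9 + √(4 + b)
k(G, j) = -3 (k(G, j) = 0 - 3 = -3)
(N(-17, 15) - 259)*k(U(5), c(6, 2)) = (-17 - 259)*(-3) = -276*(-3) = 828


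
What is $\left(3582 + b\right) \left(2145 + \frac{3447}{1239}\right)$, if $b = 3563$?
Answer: $\frac{6337857930}{413} \approx 1.5346 \cdot 10^{7}$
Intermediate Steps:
$\left(3582 + b\right) \left(2145 + \frac{3447}{1239}\right) = \left(3582 + 3563\right) \left(2145 + \frac{3447}{1239}\right) = 7145 \left(2145 + 3447 \cdot \frac{1}{1239}\right) = 7145 \left(2145 + \frac{1149}{413}\right) = 7145 \cdot \frac{887034}{413} = \frac{6337857930}{413}$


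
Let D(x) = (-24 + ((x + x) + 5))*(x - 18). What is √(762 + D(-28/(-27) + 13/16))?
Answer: √188325458/432 ≈ 31.767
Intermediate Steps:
D(x) = (-19 + 2*x)*(-18 + x) (D(x) = (-24 + (2*x + 5))*(-18 + x) = (-24 + (5 + 2*x))*(-18 + x) = (-19 + 2*x)*(-18 + x))
√(762 + D(-28/(-27) + 13/16)) = √(762 + (342 - 55*(-28/(-27) + 13/16) + 2*(-28/(-27) + 13/16)²)) = √(762 + (342 - 55*(-28*(-1/27) + 13*(1/16)) + 2*(-28*(-1/27) + 13*(1/16))²)) = √(762 + (342 - 55*(28/27 + 13/16) + 2*(28/27 + 13/16)²)) = √(762 + (342 - 55*799/432 + 2*(799/432)²)) = √(762 + (342 - 43945/432 + 2*(638401/186624))) = √(762 + (342 - 43945/432 + 638401/93312)) = √(762 + 23058985/93312) = √(94162729/93312) = √188325458/432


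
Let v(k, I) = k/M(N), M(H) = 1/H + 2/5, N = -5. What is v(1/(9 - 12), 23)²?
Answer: 25/9 ≈ 2.7778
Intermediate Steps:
M(H) = ⅖ + 1/H (M(H) = 1/H + 2*(⅕) = 1/H + ⅖ = ⅖ + 1/H)
v(k, I) = 5*k (v(k, I) = k/(⅖ + 1/(-5)) = k/(⅖ - ⅕) = k/(⅕) = k*5 = 5*k)
v(1/(9 - 12), 23)² = (5/(9 - 12))² = (5/(-3))² = (5*(-⅓))² = (-5/3)² = 25/9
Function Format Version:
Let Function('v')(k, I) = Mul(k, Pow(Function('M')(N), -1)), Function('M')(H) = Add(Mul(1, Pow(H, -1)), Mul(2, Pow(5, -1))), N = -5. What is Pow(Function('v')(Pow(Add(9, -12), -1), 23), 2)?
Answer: Rational(25, 9) ≈ 2.7778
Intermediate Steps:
Function('M')(H) = Add(Rational(2, 5), Pow(H, -1)) (Function('M')(H) = Add(Pow(H, -1), Mul(2, Rational(1, 5))) = Add(Pow(H, -1), Rational(2, 5)) = Add(Rational(2, 5), Pow(H, -1)))
Function('v')(k, I) = Mul(5, k) (Function('v')(k, I) = Mul(k, Pow(Add(Rational(2, 5), Pow(-5, -1)), -1)) = Mul(k, Pow(Add(Rational(2, 5), Rational(-1, 5)), -1)) = Mul(k, Pow(Rational(1, 5), -1)) = Mul(k, 5) = Mul(5, k))
Pow(Function('v')(Pow(Add(9, -12), -1), 23), 2) = Pow(Mul(5, Pow(Add(9, -12), -1)), 2) = Pow(Mul(5, Pow(-3, -1)), 2) = Pow(Mul(5, Rational(-1, 3)), 2) = Pow(Rational(-5, 3), 2) = Rational(25, 9)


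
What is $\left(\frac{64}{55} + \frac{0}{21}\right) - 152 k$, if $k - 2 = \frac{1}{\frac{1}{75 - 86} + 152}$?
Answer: $- \frac{27924136}{91905} \approx -303.84$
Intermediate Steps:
$k = \frac{3353}{1671}$ ($k = 2 + \frac{1}{\frac{1}{75 - 86} + 152} = 2 + \frac{1}{\frac{1}{-11} + 152} = 2 + \frac{1}{- \frac{1}{11} + 152} = 2 + \frac{1}{\frac{1671}{11}} = 2 + \frac{11}{1671} = \frac{3353}{1671} \approx 2.0066$)
$\left(\frac{64}{55} + \frac{0}{21}\right) - 152 k = \left(\frac{64}{55} + \frac{0}{21}\right) - \frac{509656}{1671} = \left(64 \cdot \frac{1}{55} + 0 \cdot \frac{1}{21}\right) - \frac{509656}{1671} = \left(\frac{64}{55} + 0\right) - \frac{509656}{1671} = \frac{64}{55} - \frac{509656}{1671} = - \frac{27924136}{91905}$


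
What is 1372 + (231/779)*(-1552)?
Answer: 710276/779 ≈ 911.78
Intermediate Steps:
1372 + (231/779)*(-1552) = 1372 - 358512/779 = 710276/779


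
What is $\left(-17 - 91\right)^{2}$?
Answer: $11664$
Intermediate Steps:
$\left(-17 - 91\right)^{2} = \left(-108\right)^{2} = 11664$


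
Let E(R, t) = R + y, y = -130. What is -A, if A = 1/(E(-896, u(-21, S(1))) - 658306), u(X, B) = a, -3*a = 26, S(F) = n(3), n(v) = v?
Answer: 1/659332 ≈ 1.5167e-6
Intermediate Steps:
S(F) = 3
a = -26/3 (a = -⅓*26 = -26/3 ≈ -8.6667)
u(X, B) = -26/3
E(R, t) = -130 + R (E(R, t) = R - 130 = -130 + R)
A = -1/659332 (A = 1/((-130 - 896) - 658306) = 1/(-1026 - 658306) = 1/(-659332) = -1/659332 ≈ -1.5167e-6)
-A = -1*(-1/659332) = 1/659332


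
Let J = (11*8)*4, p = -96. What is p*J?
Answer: -33792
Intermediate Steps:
J = 352 (J = 88*4 = 352)
p*J = -96*352 = -33792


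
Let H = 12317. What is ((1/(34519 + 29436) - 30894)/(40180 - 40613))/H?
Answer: 1975825769/341088707255 ≈ 0.0057927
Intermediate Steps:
((1/(34519 + 29436) - 30894)/(40180 - 40613))/H = ((1/(34519 + 29436) - 30894)/(40180 - 40613))/12317 = ((1/63955 - 30894)/(-433))*(1/12317) = ((1/63955 - 30894)*(-1/433))*(1/12317) = -1975825769/63955*(-1/433)*(1/12317) = (1975825769/27692515)*(1/12317) = 1975825769/341088707255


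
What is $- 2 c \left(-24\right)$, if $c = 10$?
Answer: $480$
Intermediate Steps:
$- 2 c \left(-24\right) = \left(-2\right) 10 \left(-24\right) = \left(-20\right) \left(-24\right) = 480$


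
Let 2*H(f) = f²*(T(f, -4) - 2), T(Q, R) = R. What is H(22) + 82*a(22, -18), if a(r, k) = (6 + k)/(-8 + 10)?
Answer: -1944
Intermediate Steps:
a(r, k) = 3 + k/2 (a(r, k) = (6 + k)/2 = (6 + k)*(½) = 3 + k/2)
H(f) = -3*f² (H(f) = (f²*(-4 - 2))/2 = (f²*(-6))/2 = (-6*f²)/2 = -3*f²)
H(22) + 82*a(22, -18) = -3*22² + 82*(3 + (½)*(-18)) = -3*484 + 82*(3 - 9) = -1452 + 82*(-6) = -1452 - 492 = -1944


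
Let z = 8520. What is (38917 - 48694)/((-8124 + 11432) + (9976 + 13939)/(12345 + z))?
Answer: -40799421/13809067 ≈ -2.9545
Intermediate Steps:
(38917 - 48694)/((-8124 + 11432) + (9976 + 13939)/(12345 + z)) = (38917 - 48694)/((-8124 + 11432) + (9976 + 13939)/(12345 + 8520)) = -9777/(3308 + 23915/20865) = -9777/(3308 + 23915*(1/20865)) = -9777/(3308 + 4783/4173) = -9777/13809067/4173 = -9777*4173/13809067 = -40799421/13809067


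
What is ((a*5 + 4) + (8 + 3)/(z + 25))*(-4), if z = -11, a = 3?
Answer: -554/7 ≈ -79.143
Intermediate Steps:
((a*5 + 4) + (8 + 3)/(z + 25))*(-4) = ((3*5 + 4) + (8 + 3)/(-11 + 25))*(-4) = ((15 + 4) + 11/14)*(-4) = (19 + 11*(1/14))*(-4) = (19 + 11/14)*(-4) = (277/14)*(-4) = -554/7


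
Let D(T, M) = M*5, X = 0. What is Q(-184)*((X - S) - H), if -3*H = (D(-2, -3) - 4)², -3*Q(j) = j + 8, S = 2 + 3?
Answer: 60896/9 ≈ 6766.2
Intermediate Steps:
S = 5
D(T, M) = 5*M
Q(j) = -8/3 - j/3 (Q(j) = -(j + 8)/3 = -(8 + j)/3 = -8/3 - j/3)
H = -361/3 (H = -(5*(-3) - 4)²/3 = -(-15 - 4)²/3 = -⅓*(-19)² = -⅓*361 = -361/3 ≈ -120.33)
Q(-184)*((X - S) - H) = (-8/3 - ⅓*(-184))*((0 - 1*5) - 1*(-361/3)) = (-8/3 + 184/3)*((0 - 5) + 361/3) = 176*(-5 + 361/3)/3 = (176/3)*(346/3) = 60896/9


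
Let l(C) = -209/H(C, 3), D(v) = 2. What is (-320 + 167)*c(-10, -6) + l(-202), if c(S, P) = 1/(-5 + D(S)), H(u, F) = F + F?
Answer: 97/6 ≈ 16.167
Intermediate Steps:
H(u, F) = 2*F
c(S, P) = -⅓ (c(S, P) = 1/(-5 + 2) = 1/(-3) = -⅓)
l(C) = -209/6 (l(C) = -209/(2*3) = -209/6)
(-320 + 167)*c(-10, -6) + l(-202) = (-320 + 167)*(-⅓) - 209/6 = -153*(-⅓) - 209/6 = 51 - 209/6 = 97/6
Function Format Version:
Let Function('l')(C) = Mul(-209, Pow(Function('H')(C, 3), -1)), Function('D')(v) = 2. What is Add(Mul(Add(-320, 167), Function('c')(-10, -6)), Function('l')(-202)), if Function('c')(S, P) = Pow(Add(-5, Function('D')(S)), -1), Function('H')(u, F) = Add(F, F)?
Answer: Rational(97, 6) ≈ 16.167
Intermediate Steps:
Function('H')(u, F) = Mul(2, F)
Function('c')(S, P) = Rational(-1, 3) (Function('c')(S, P) = Pow(Add(-5, 2), -1) = Pow(-3, -1) = Rational(-1, 3))
Function('l')(C) = Rational(-209, 6) (Function('l')(C) = Mul(-209, Pow(Mul(2, 3), -1)) = Mul(-209, Pow(6, -1)) = Mul(-209, Rational(1, 6)) = Rational(-209, 6))
Add(Mul(Add(-320, 167), Function('c')(-10, -6)), Function('l')(-202)) = Add(Mul(Add(-320, 167), Rational(-1, 3)), Rational(-209, 6)) = Add(Mul(-153, Rational(-1, 3)), Rational(-209, 6)) = Add(51, Rational(-209, 6)) = Rational(97, 6)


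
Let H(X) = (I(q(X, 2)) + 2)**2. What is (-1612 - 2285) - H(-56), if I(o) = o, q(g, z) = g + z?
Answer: -6601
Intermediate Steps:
H(X) = (4 + X)**2 (H(X) = ((X + 2) + 2)**2 = ((2 + X) + 2)**2 = (4 + X)**2)
(-1612 - 2285) - H(-56) = (-1612 - 2285) - (4 - 56)**2 = -3897 - 1*(-52)**2 = -3897 - 1*2704 = -3897 - 2704 = -6601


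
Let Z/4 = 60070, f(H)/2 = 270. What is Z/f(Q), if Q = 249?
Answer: 12014/27 ≈ 444.96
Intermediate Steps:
f(H) = 540 (f(H) = 2*270 = 540)
Z = 240280 (Z = 4*60070 = 240280)
Z/f(Q) = 240280/540 = 240280*(1/540) = 12014/27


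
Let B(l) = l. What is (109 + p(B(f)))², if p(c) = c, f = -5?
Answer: 10816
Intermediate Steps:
(109 + p(B(f)))² = (109 - 5)² = 104² = 10816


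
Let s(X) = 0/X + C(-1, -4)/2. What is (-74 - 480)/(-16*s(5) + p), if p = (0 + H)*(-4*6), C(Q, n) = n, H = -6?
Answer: -277/88 ≈ -3.1477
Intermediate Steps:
s(X) = -2 (s(X) = 0/X - 4/2 = 0 - 4*½ = 0 - 2 = -2)
p = 144 (p = (0 - 6)*(-4*6) = -6*(-24) = 144)
(-74 - 480)/(-16*s(5) + p) = (-74 - 480)/(-16*(-2) + 144) = -554/(32 + 144) = -554/176 = -554*1/176 = -277/88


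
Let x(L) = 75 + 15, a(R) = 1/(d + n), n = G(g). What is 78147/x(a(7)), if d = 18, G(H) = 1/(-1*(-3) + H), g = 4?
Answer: 8683/10 ≈ 868.30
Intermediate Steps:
G(H) = 1/(3 + H)
n = ⅐ (n = 1/(3 + 4) = 1/7 = ⅐ ≈ 0.14286)
a(R) = 7/127 (a(R) = 1/(18 + ⅐) = 1/(127/7) = 7/127)
x(L) = 90
78147/x(a(7)) = 78147/90 = 78147*(1/90) = 8683/10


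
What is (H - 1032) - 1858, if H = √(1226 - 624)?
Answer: -2890 + √602 ≈ -2865.5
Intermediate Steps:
H = √602 ≈ 24.536
(H - 1032) - 1858 = (√602 - 1032) - 1858 = (-1032 + √602) - 1858 = -2890 + √602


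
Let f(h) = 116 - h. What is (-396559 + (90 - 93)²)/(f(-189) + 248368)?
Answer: -396550/248673 ≈ -1.5947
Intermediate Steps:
(-396559 + (90 - 93)²)/(f(-189) + 248368) = (-396559 + (90 - 93)²)/((116 - 1*(-189)) + 248368) = (-396559 + (-3)²)/((116 + 189) + 248368) = (-396559 + 9)/(305 + 248368) = -396550/248673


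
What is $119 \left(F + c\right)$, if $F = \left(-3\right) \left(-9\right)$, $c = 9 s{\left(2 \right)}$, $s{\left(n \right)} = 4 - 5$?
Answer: $2142$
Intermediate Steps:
$s{\left(n \right)} = -1$
$c = -9$ ($c = 9 \left(-1\right) = -9$)
$F = 27$
$119 \left(F + c\right) = 119 \left(27 - 9\right) = 119 \cdot 18 = 2142$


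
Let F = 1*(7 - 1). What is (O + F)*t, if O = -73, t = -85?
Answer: 5695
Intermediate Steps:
F = 6 (F = 1*6 = 6)
(O + F)*t = (-73 + 6)*(-85) = -67*(-85) = 5695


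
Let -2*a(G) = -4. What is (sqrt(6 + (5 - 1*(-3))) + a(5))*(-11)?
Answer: -22 - 11*sqrt(14) ≈ -63.158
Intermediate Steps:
a(G) = 2 (a(G) = -1/2*(-4) = 2)
(sqrt(6 + (5 - 1*(-3))) + a(5))*(-11) = (sqrt(6 + (5 - 1*(-3))) + 2)*(-11) = (sqrt(6 + (5 + 3)) + 2)*(-11) = (sqrt(6 + 8) + 2)*(-11) = (sqrt(14) + 2)*(-11) = (2 + sqrt(14))*(-11) = -22 - 11*sqrt(14)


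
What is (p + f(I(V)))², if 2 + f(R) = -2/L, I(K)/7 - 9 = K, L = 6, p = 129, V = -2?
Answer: 144400/9 ≈ 16044.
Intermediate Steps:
I(K) = 63 + 7*K
f(R) = -7/3 (f(R) = -2 - 2/6 = -2 - 2*⅙ = -2 - ⅓ = -7/3)
(p + f(I(V)))² = (129 - 7/3)² = (380/3)² = 144400/9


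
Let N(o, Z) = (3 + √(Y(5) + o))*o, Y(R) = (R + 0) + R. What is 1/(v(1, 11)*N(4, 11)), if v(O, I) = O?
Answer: -3/20 + √14/20 ≈ 0.037083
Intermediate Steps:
Y(R) = 2*R (Y(R) = R + R = 2*R)
N(o, Z) = o*(3 + √(10 + o)) (N(o, Z) = (3 + √(2*5 + o))*o = (3 + √(10 + o))*o = o*(3 + √(10 + o)))
1/(v(1, 11)*N(4, 11)) = 1/(1*(4*(3 + √(10 + 4)))) = 1/(1*(4*(3 + √14))) = 1/(1*(12 + 4*√14)) = 1/(12 + 4*√14)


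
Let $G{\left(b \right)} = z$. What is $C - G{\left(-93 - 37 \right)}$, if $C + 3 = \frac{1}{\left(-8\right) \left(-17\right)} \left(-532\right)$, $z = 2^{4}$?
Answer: $- \frac{779}{34} \approx -22.912$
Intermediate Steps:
$z = 16$
$G{\left(b \right)} = 16$
$C = - \frac{235}{34}$ ($C = -3 + \frac{1}{\left(-8\right) \left(-17\right)} \left(-532\right) = -3 + \left(- \frac{1}{8}\right) \left(- \frac{1}{17}\right) \left(-532\right) = -3 + \frac{1}{136} \left(-532\right) = -3 - \frac{133}{34} = - \frac{235}{34} \approx -6.9118$)
$C - G{\left(-93 - 37 \right)} = - \frac{235}{34} - 16 = - \frac{779}{34}$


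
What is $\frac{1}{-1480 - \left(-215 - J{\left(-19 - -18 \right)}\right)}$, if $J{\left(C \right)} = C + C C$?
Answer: $- \frac{1}{1265} \approx -0.00079051$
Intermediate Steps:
$J{\left(C \right)} = C + C^{2}$
$\frac{1}{-1480 - \left(-215 - J{\left(-19 - -18 \right)}\right)} = \frac{1}{-1480 - \left(-215 - \left(-19 - -18\right) \left(1 - 1\right)\right)} = \frac{1}{-1480 - \left(-215 - \left(-19 + 18\right) \left(1 + \left(-19 + 18\right)\right)\right)} = \frac{1}{-1480 + \left(\left(2702 - \left(1 - 1\right)\right) - 2487\right)} = \frac{1}{-1480 + \left(\left(2702 - 0\right) - 2487\right)} = \frac{1}{-1480 + \left(\left(2702 + 0\right) - 2487\right)} = \frac{1}{-1480 + \left(2702 - 2487\right)} = \frac{1}{-1480 + 215} = \frac{1}{-1265} = - \frac{1}{1265}$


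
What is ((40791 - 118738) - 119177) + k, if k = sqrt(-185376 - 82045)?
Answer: -197124 + I*sqrt(267421) ≈ -1.9712e+5 + 517.13*I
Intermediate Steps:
k = I*sqrt(267421) (k = sqrt(-267421) = I*sqrt(267421) ≈ 517.13*I)
((40791 - 118738) - 119177) + k = ((40791 - 118738) - 119177) + I*sqrt(267421) = (-77947 - 119177) + I*sqrt(267421) = -197124 + I*sqrt(267421)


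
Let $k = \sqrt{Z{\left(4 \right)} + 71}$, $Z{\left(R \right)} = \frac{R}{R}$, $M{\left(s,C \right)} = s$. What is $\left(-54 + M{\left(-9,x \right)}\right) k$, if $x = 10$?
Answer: $- 378 \sqrt{2} \approx -534.57$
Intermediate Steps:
$Z{\left(R \right)} = 1$
$k = 6 \sqrt{2}$ ($k = \sqrt{1 + 71} = \sqrt{72} = 6 \sqrt{2} \approx 8.4853$)
$\left(-54 + M{\left(-9,x \right)}\right) k = \left(-54 - 9\right) 6 \sqrt{2} = - 63 \cdot 6 \sqrt{2} = - 378 \sqrt{2}$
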